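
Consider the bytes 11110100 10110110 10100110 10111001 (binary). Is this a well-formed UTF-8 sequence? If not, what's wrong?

invalid (encodes a value above U+10FFFF)

Leading byte 0xF4 = 11110100 → 4-byte form.
Payload = 0x1369B9, which exceeds U+10FFFF, the maximum Unicode code point. (Leading bytes F5–FF, or F4 followed by ≥ 0x90, are invalid.)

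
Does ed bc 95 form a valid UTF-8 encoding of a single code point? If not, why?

Structurally a 3-byte sequence; payload = 0xDF15.
But 0xDF15 is in U+D800–U+DFFF, the surrogate range. Surrogates are not Unicode scalar values and are forbidden in UTF-8.

invalid (encodes a surrogate (U+D800–U+DFFF))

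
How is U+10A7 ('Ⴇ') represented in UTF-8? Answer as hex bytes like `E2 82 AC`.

E1 82 A7

U+10A7 = 0x10A7 = 4263 decimal. In range U+0800–U+FFFF → 3-byte form: 1110xxxx 10xxxxxx 10xxxxxx.
Binary (16 bits): 0001000010100111.
Split 4+6+6: 0001 | 000010 | 100111.
Byte 1: 11100001 = 0xE1.
Byte 2: 10000010 = 0x82.
Byte 3: 10100111 = 0xA7.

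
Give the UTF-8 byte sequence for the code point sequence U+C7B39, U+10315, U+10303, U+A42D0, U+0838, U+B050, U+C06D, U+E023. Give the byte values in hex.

U+C7B39: 4-byte form → F3 87 AC B9.
U+10315: 4-byte form → F0 90 8C 95.
U+10303: 4-byte form → F0 90 8C 83.
U+A42D0: 4-byte form → F2 A4 8B 90.
U+0838: 3-byte form → E0 A0 B8.
U+B050: 3-byte form → EB 81 90.
U+C06D: 3-byte form → EC 81 AD.
U+E023: 3-byte form → EE 80 A3.
Concatenated (28 bytes): F3 87 AC B9 F0 90 8C 95 F0 90 8C 83 F2 A4 8B 90 E0 A0 B8 EB 81 90 EC 81 AD EE 80 A3.

F3 87 AC B9 F0 90 8C 95 F0 90 8C 83 F2 A4 8B 90 E0 A0 B8 EB 81 90 EC 81 AD EE 80 A3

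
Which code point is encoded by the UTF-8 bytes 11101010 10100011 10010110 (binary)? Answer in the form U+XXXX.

U+A8D6

Leading byte 0xEA = 11101010 matches 1110xxxx → 3-byte sequence.
Byte 1: 0xEA = 11101010, payload 1010 (4 bits).
Byte 2: 0xA3 = 10100011 (10xxxxxx ✓), payload 100011.
Byte 3: 0x96 = 10010110 (10xxxxxx ✓), payload 010110.
Concatenate: 1010100011010110 = 0xA8D6 (16 bits → U+A8D6).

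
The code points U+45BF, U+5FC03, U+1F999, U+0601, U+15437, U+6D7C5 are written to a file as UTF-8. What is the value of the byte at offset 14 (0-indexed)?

U+45BF → 3-byte form E4 96 BF at offsets 0–2.
U+5FC03 → 4-byte form F1 9F B0 83 at offsets 3–6.
U+1F999 → 4-byte form F0 9F A6 99 at offsets 7–10.
U+0601 → 2-byte form D8 81 at offsets 11–12.
U+15437 → 4-byte form F0 95 90 B7 at offsets 13–16.
Offset 14 falls in char 5's range; it's byte 2 of F0 95 90 B7 = 0x95.

0x95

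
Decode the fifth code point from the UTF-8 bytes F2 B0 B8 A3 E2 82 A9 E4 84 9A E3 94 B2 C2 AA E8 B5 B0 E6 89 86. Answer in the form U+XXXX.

Offset 0: leading byte 0xF2 = 11110010 → 4-byte char #1 = F2 B0 B8 A3.
Offset 4: leading byte 0xE2 = 11100010 → 3-byte char #2 = E2 82 A9.
Offset 7: leading byte 0xE4 = 11100100 → 3-byte char #3 = E4 84 9A.
Offset 10: leading byte 0xE3 = 11100011 → 3-byte char #4 = E3 94 B2.
Offset 13: leading byte 0xC2 = 11000010 → 2-byte char #5 = C2 AA.
Leading byte 0xC2 = 11000010 matches 110xxxxx → 2-byte sequence.
Byte 1: 0xC2 = 11000010, payload 00010 (5 bits).
Byte 2: 0xAA = 10101010 (10xxxxxx ✓), payload 101010.
Concatenate: 00010101010 = 0xAA (11 bits → U+00AA).

U+00AA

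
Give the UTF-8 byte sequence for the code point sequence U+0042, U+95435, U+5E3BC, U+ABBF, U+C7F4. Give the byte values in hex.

42 F2 95 90 B5 F1 9E 8E BC EA AE BF EC 9F B4

U+0042: 1-byte form → 42.
U+95435: 4-byte form → F2 95 90 B5.
U+5E3BC: 4-byte form → F1 9E 8E BC.
U+ABBF: 3-byte form → EA AE BF.
U+C7F4: 3-byte form → EC 9F B4.
Concatenated (15 bytes): 42 F2 95 90 B5 F1 9E 8E BC EA AE BF EC 9F B4.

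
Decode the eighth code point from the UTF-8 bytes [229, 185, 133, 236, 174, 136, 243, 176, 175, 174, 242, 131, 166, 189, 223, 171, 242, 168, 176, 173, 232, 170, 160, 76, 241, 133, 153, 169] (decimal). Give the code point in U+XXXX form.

U+004C

Offset 0: leading byte 0xE5 = 11100101 → 3-byte char #1 = E5 B9 85.
Offset 3: leading byte 0xEC = 11101100 → 3-byte char #2 = EC AE 88.
Offset 6: leading byte 0xF3 = 11110011 → 4-byte char #3 = F3 B0 AF AE.
Offset 10: leading byte 0xF2 = 11110010 → 4-byte char #4 = F2 83 A6 BD.
Offset 14: leading byte 0xDF = 11011111 → 2-byte char #5 = DF AB.
Offset 16: leading byte 0xF2 = 11110010 → 4-byte char #6 = F2 A8 B0 AD.
Offset 20: leading byte 0xE8 = 11101000 → 3-byte char #7 = E8 AA A0.
Offset 23: leading byte 0x4C = 01001100 → 1-byte char #8 = 4C.
Leading byte 0x4C = 01001100 matches 0xxxxxxx → 1-byte sequence.
Byte 1: 0x4C = 01001100, payload 1001100 (7 bits).
Concatenate: 1001100 = 0x4C (7 bits → U+004C).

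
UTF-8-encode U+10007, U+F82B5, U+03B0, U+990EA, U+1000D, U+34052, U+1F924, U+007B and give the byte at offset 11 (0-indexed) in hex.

U+10007 → 4-byte form F0 90 80 87 at offsets 0–3.
U+F82B5 → 4-byte form F3 B8 8A B5 at offsets 4–7.
U+03B0 → 2-byte form CE B0 at offsets 8–9.
U+990EA → 4-byte form F2 99 83 AA at offsets 10–13.
Offset 11 falls in char 4's range; it's byte 2 of F2 99 83 AA = 0x99.

0x99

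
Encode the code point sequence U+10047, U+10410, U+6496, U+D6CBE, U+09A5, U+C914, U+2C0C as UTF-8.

U+10047: 4-byte form → F0 90 81 87.
U+10410: 4-byte form → F0 90 90 90.
U+6496: 3-byte form → E6 92 96.
U+D6CBE: 4-byte form → F3 96 B2 BE.
U+09A5: 3-byte form → E0 A6 A5.
U+C914: 3-byte form → EC A4 94.
U+2C0C: 3-byte form → E2 B0 8C.
Concatenated (24 bytes): F0 90 81 87 F0 90 90 90 E6 92 96 F3 96 B2 BE E0 A6 A5 EC A4 94 E2 B0 8C.

F0 90 81 87 F0 90 90 90 E6 92 96 F3 96 B2 BE E0 A6 A5 EC A4 94 E2 B0 8C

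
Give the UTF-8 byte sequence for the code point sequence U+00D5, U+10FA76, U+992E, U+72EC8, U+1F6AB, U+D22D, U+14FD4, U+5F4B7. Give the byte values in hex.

U+00D5: 2-byte form → C3 95.
U+10FA76: 4-byte form → F4 8F A9 B6.
U+992E: 3-byte form → E9 A4 AE.
U+72EC8: 4-byte form → F1 B2 BB 88.
U+1F6AB: 4-byte form → F0 9F 9A AB.
U+D22D: 3-byte form → ED 88 AD.
U+14FD4: 4-byte form → F0 94 BF 94.
U+5F4B7: 4-byte form → F1 9F 92 B7.
Concatenated (28 bytes): C3 95 F4 8F A9 B6 E9 A4 AE F1 B2 BB 88 F0 9F 9A AB ED 88 AD F0 94 BF 94 F1 9F 92 B7.

C3 95 F4 8F A9 B6 E9 A4 AE F1 B2 BB 88 F0 9F 9A AB ED 88 AD F0 94 BF 94 F1 9F 92 B7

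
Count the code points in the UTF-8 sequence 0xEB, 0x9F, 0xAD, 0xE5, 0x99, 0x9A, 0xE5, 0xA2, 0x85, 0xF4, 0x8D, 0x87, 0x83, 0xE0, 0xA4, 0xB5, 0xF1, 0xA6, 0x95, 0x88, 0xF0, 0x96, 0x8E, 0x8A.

7

Byte at offset 0: 0xEB = 11101011 → 3-byte char (#1). Advance 3.
Byte at offset 3: 0xE5 = 11100101 → 3-byte char (#2). Advance 3.
Byte at offset 6: 0xE5 = 11100101 → 3-byte char (#3). Advance 3.
Byte at offset 9: 0xF4 = 11110100 → 4-byte char (#4). Advance 4.
Byte at offset 13: 0xE0 = 11100000 → 3-byte char (#5). Advance 3.
Byte at offset 16: 0xF1 = 11110001 → 4-byte char (#6). Advance 4.
Byte at offset 20: 0xF0 = 11110000 → 4-byte char (#7). Advance 4.
Reached end at offset 24 after 7 code points.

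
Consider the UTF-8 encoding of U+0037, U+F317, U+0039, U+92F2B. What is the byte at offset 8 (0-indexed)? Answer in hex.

U+0037 → 1-byte form 37 at offsets 0–0.
U+F317 → 3-byte form EF 8C 97 at offsets 1–3.
U+0039 → 1-byte form 39 at offsets 4–4.
U+92F2B → 4-byte form F2 92 BC AB at offsets 5–8.
Offset 8 falls in char 4's range; it's byte 4 of F2 92 BC AB = 0xAB.

0xAB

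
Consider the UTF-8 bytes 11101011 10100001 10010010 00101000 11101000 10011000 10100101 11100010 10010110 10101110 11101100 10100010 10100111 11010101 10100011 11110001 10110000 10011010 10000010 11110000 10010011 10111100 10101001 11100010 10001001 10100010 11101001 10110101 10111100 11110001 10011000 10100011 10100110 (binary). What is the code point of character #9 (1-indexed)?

U+2262

Offset 0: leading byte 0xEB = 11101011 → 3-byte char #1 = EB A1 92.
Offset 3: leading byte 0x28 = 00101000 → 1-byte char #2 = 28.
Offset 4: leading byte 0xE8 = 11101000 → 3-byte char #3 = E8 98 A5.
Offset 7: leading byte 0xE2 = 11100010 → 3-byte char #4 = E2 96 AE.
Offset 10: leading byte 0xEC = 11101100 → 3-byte char #5 = EC A2 A7.
Offset 13: leading byte 0xD5 = 11010101 → 2-byte char #6 = D5 A3.
Offset 15: leading byte 0xF1 = 11110001 → 4-byte char #7 = F1 B0 9A 82.
Offset 19: leading byte 0xF0 = 11110000 → 4-byte char #8 = F0 93 BC A9.
Offset 23: leading byte 0xE2 = 11100010 → 3-byte char #9 = E2 89 A2.
Leading byte 0xE2 = 11100010 matches 1110xxxx → 3-byte sequence.
Byte 1: 0xE2 = 11100010, payload 0010 (4 bits).
Byte 2: 0x89 = 10001001 (10xxxxxx ✓), payload 001001.
Byte 3: 0xA2 = 10100010 (10xxxxxx ✓), payload 100010.
Concatenate: 0010001001100010 = 0x2262 (16 bits → U+2262).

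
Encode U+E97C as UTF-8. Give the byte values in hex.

EE A5 BC

U+E97C = 0xE97C = 59772 decimal. In range U+0800–U+FFFF → 3-byte form: 1110xxxx 10xxxxxx 10xxxxxx.
Binary (16 bits): 1110100101111100.
Split 4+6+6: 1110 | 100101 | 111100.
Byte 1: 11101110 = 0xEE.
Byte 2: 10100101 = 0xA5.
Byte 3: 10111100 = 0xBC.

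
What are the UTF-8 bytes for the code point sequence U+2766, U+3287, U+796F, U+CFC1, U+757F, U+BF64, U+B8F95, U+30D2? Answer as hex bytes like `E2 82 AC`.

E2 9D A6 E3 8A 87 E7 A5 AF EC BF 81 E7 95 BF EB BD A4 F2 B8 BE 95 E3 83 92

U+2766: 3-byte form → E2 9D A6.
U+3287: 3-byte form → E3 8A 87.
U+796F: 3-byte form → E7 A5 AF.
U+CFC1: 3-byte form → EC BF 81.
U+757F: 3-byte form → E7 95 BF.
U+BF64: 3-byte form → EB BD A4.
U+B8F95: 4-byte form → F2 B8 BE 95.
U+30D2: 3-byte form → E3 83 92.
Concatenated (25 bytes): E2 9D A6 E3 8A 87 E7 A5 AF EC BF 81 E7 95 BF EB BD A4 F2 B8 BE 95 E3 83 92.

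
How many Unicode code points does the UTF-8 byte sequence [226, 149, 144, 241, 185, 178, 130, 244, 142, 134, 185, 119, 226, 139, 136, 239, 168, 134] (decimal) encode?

6

Byte at offset 0: 0xE2 = 11100010 → 3-byte char (#1). Advance 3.
Byte at offset 3: 0xF1 = 11110001 → 4-byte char (#2). Advance 4.
Byte at offset 7: 0xF4 = 11110100 → 4-byte char (#3). Advance 4.
Byte at offset 11: 0x77 = 01110111 → 1-byte char (#4). Advance 1.
Byte at offset 12: 0xE2 = 11100010 → 3-byte char (#5). Advance 3.
Byte at offset 15: 0xEF = 11101111 → 3-byte char (#6). Advance 3.
Reached end at offset 18 after 6 code points.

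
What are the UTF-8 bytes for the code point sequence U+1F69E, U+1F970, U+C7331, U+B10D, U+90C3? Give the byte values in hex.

F0 9F 9A 9E F0 9F A5 B0 F3 87 8C B1 EB 84 8D E9 83 83

U+1F69E: 4-byte form → F0 9F 9A 9E.
U+1F970: 4-byte form → F0 9F A5 B0.
U+C7331: 4-byte form → F3 87 8C B1.
U+B10D: 3-byte form → EB 84 8D.
U+90C3: 3-byte form → E9 83 83.
Concatenated (18 bytes): F0 9F 9A 9E F0 9F A5 B0 F3 87 8C B1 EB 84 8D E9 83 83.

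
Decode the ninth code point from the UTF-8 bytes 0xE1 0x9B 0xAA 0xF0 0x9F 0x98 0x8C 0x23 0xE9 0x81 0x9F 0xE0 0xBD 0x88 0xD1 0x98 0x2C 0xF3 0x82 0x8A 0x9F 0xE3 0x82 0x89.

U+3089

Offset 0: leading byte 0xE1 = 11100001 → 3-byte char #1 = E1 9B AA.
Offset 3: leading byte 0xF0 = 11110000 → 4-byte char #2 = F0 9F 98 8C.
Offset 7: leading byte 0x23 = 00100011 → 1-byte char #3 = 23.
Offset 8: leading byte 0xE9 = 11101001 → 3-byte char #4 = E9 81 9F.
Offset 11: leading byte 0xE0 = 11100000 → 3-byte char #5 = E0 BD 88.
Offset 14: leading byte 0xD1 = 11010001 → 2-byte char #6 = D1 98.
Offset 16: leading byte 0x2C = 00101100 → 1-byte char #7 = 2C.
Offset 17: leading byte 0xF3 = 11110011 → 4-byte char #8 = F3 82 8A 9F.
Offset 21: leading byte 0xE3 = 11100011 → 3-byte char #9 = E3 82 89.
Leading byte 0xE3 = 11100011 matches 1110xxxx → 3-byte sequence.
Byte 1: 0xE3 = 11100011, payload 0011 (4 bits).
Byte 2: 0x82 = 10000010 (10xxxxxx ✓), payload 000010.
Byte 3: 0x89 = 10001001 (10xxxxxx ✓), payload 001001.
Concatenate: 0011000010001001 = 0x3089 (16 bits → U+3089).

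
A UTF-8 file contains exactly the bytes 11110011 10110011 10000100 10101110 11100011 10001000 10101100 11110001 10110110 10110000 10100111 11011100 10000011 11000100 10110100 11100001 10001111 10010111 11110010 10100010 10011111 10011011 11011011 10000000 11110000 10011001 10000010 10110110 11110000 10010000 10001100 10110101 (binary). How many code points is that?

Byte at offset 0: 0xF3 = 11110011 → 4-byte char (#1). Advance 4.
Byte at offset 4: 0xE3 = 11100011 → 3-byte char (#2). Advance 3.
Byte at offset 7: 0xF1 = 11110001 → 4-byte char (#3). Advance 4.
Byte at offset 11: 0xDC = 11011100 → 2-byte char (#4). Advance 2.
Byte at offset 13: 0xC4 = 11000100 → 2-byte char (#5). Advance 2.
Byte at offset 15: 0xE1 = 11100001 → 3-byte char (#6). Advance 3.
Byte at offset 18: 0xF2 = 11110010 → 4-byte char (#7). Advance 4.
Byte at offset 22: 0xDB = 11011011 → 2-byte char (#8). Advance 2.
Byte at offset 24: 0xF0 = 11110000 → 4-byte char (#9). Advance 4.
Byte at offset 28: 0xF0 = 11110000 → 4-byte char (#10). Advance 4.
Reached end at offset 32 after 10 code points.

10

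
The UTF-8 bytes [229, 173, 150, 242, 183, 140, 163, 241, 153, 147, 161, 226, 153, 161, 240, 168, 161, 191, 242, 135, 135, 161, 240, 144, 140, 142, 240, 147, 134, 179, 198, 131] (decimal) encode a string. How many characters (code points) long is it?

9

Byte at offset 0: 0xE5 = 11100101 → 3-byte char (#1). Advance 3.
Byte at offset 3: 0xF2 = 11110010 → 4-byte char (#2). Advance 4.
Byte at offset 7: 0xF1 = 11110001 → 4-byte char (#3). Advance 4.
Byte at offset 11: 0xE2 = 11100010 → 3-byte char (#4). Advance 3.
Byte at offset 14: 0xF0 = 11110000 → 4-byte char (#5). Advance 4.
Byte at offset 18: 0xF2 = 11110010 → 4-byte char (#6). Advance 4.
Byte at offset 22: 0xF0 = 11110000 → 4-byte char (#7). Advance 4.
Byte at offset 26: 0xF0 = 11110000 → 4-byte char (#8). Advance 4.
Byte at offset 30: 0xC6 = 11000110 → 2-byte char (#9). Advance 2.
Reached end at offset 32 after 9 code points.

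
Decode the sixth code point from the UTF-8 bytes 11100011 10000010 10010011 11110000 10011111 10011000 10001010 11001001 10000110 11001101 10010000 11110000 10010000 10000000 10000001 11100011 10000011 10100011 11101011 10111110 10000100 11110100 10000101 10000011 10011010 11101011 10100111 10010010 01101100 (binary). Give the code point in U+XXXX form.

Offset 0: leading byte 0xE3 = 11100011 → 3-byte char #1 = E3 82 93.
Offset 3: leading byte 0xF0 = 11110000 → 4-byte char #2 = F0 9F 98 8A.
Offset 7: leading byte 0xC9 = 11001001 → 2-byte char #3 = C9 86.
Offset 9: leading byte 0xCD = 11001101 → 2-byte char #4 = CD 90.
Offset 11: leading byte 0xF0 = 11110000 → 4-byte char #5 = F0 90 80 81.
Offset 15: leading byte 0xE3 = 11100011 → 3-byte char #6 = E3 83 A3.
Leading byte 0xE3 = 11100011 matches 1110xxxx → 3-byte sequence.
Byte 1: 0xE3 = 11100011, payload 0011 (4 bits).
Byte 2: 0x83 = 10000011 (10xxxxxx ✓), payload 000011.
Byte 3: 0xA3 = 10100011 (10xxxxxx ✓), payload 100011.
Concatenate: 0011000011100011 = 0x30E3 (16 bits → U+30E3).

U+30E3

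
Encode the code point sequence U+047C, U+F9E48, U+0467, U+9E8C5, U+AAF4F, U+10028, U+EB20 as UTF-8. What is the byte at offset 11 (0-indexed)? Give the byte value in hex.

0x85

U+047C → 2-byte form D1 BC at offsets 0–1.
U+F9E48 → 4-byte form F3 B9 B9 88 at offsets 2–5.
U+0467 → 2-byte form D1 A7 at offsets 6–7.
U+9E8C5 → 4-byte form F2 9E A3 85 at offsets 8–11.
Offset 11 falls in char 4's range; it's byte 4 of F2 9E A3 85 = 0x85.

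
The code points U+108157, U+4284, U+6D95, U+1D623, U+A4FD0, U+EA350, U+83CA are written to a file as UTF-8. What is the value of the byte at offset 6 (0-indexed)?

0x84

U+108157 → 4-byte form F4 88 85 97 at offsets 0–3.
U+4284 → 3-byte form E4 8A 84 at offsets 4–6.
Offset 6 falls in char 2's range; it's byte 3 of E4 8A 84 = 0x84.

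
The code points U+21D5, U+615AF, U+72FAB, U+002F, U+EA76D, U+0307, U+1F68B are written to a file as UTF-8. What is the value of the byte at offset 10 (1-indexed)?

0xBE

1-indexed offset 10 is 0-indexed offset 9.
U+21D5 → 3-byte form E2 87 95 at offsets 0–2.
U+615AF → 4-byte form F1 A1 96 AF at offsets 3–6.
U+72FAB → 4-byte form F1 B2 BE AB at offsets 7–10.
Offset 9 falls in char 3's range; it's byte 3 of F1 B2 BE AB = 0xBE.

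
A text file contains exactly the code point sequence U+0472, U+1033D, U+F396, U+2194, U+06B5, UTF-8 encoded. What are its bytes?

D1 B2 F0 90 8C BD EF 8E 96 E2 86 94 DA B5

U+0472: 2-byte form → D1 B2.
U+1033D: 4-byte form → F0 90 8C BD.
U+F396: 3-byte form → EF 8E 96.
U+2194: 3-byte form → E2 86 94.
U+06B5: 2-byte form → DA B5.
Concatenated (14 bytes): D1 B2 F0 90 8C BD EF 8E 96 E2 86 94 DA B5.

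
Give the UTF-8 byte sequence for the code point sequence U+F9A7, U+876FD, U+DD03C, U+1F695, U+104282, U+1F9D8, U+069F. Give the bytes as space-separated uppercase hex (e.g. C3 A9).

EF A6 A7 F2 87 9B BD F3 9D 80 BC F0 9F 9A 95 F4 84 8A 82 F0 9F A7 98 DA 9F

U+F9A7: 3-byte form → EF A6 A7.
U+876FD: 4-byte form → F2 87 9B BD.
U+DD03C: 4-byte form → F3 9D 80 BC.
U+1F695: 4-byte form → F0 9F 9A 95.
U+104282: 4-byte form → F4 84 8A 82.
U+1F9D8: 4-byte form → F0 9F A7 98.
U+069F: 2-byte form → DA 9F.
Concatenated (25 bytes): EF A6 A7 F2 87 9B BD F3 9D 80 BC F0 9F 9A 95 F4 84 8A 82 F0 9F A7 98 DA 9F.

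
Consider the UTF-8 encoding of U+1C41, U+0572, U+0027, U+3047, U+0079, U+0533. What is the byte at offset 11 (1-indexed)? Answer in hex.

0xD4

1-indexed offset 11 is 0-indexed offset 10.
U+1C41 → 3-byte form E1 B1 81 at offsets 0–2.
U+0572 → 2-byte form D5 B2 at offsets 3–4.
U+0027 → 1-byte form 27 at offsets 5–5.
U+3047 → 3-byte form E3 81 87 at offsets 6–8.
U+0079 → 1-byte form 79 at offsets 9–9.
U+0533 → 2-byte form D4 B3 at offsets 10–11.
Offset 10 falls in char 6's range; it's byte 1 of D4 B3 = 0xD4.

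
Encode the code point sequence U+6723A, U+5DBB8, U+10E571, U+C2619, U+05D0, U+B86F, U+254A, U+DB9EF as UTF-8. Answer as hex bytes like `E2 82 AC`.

U+6723A: 4-byte form → F1 A7 88 BA.
U+5DBB8: 4-byte form → F1 9D AE B8.
U+10E571: 4-byte form → F4 8E 95 B1.
U+C2619: 4-byte form → F3 82 98 99.
U+05D0: 2-byte form → D7 90.
U+B86F: 3-byte form → EB A1 AF.
U+254A: 3-byte form → E2 95 8A.
U+DB9EF: 4-byte form → F3 9B A7 AF.
Concatenated (28 bytes): F1 A7 88 BA F1 9D AE B8 F4 8E 95 B1 F3 82 98 99 D7 90 EB A1 AF E2 95 8A F3 9B A7 AF.

F1 A7 88 BA F1 9D AE B8 F4 8E 95 B1 F3 82 98 99 D7 90 EB A1 AF E2 95 8A F3 9B A7 AF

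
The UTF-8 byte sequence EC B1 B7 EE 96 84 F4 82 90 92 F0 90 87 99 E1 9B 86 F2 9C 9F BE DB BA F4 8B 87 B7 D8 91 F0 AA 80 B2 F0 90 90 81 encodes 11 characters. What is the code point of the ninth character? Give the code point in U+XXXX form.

U+0611

Offset 0: leading byte 0xEC = 11101100 → 3-byte char #1 = EC B1 B7.
Offset 3: leading byte 0xEE = 11101110 → 3-byte char #2 = EE 96 84.
Offset 6: leading byte 0xF4 = 11110100 → 4-byte char #3 = F4 82 90 92.
Offset 10: leading byte 0xF0 = 11110000 → 4-byte char #4 = F0 90 87 99.
Offset 14: leading byte 0xE1 = 11100001 → 3-byte char #5 = E1 9B 86.
Offset 17: leading byte 0xF2 = 11110010 → 4-byte char #6 = F2 9C 9F BE.
Offset 21: leading byte 0xDB = 11011011 → 2-byte char #7 = DB BA.
Offset 23: leading byte 0xF4 = 11110100 → 4-byte char #8 = F4 8B 87 B7.
Offset 27: leading byte 0xD8 = 11011000 → 2-byte char #9 = D8 91.
Leading byte 0xD8 = 11011000 matches 110xxxxx → 2-byte sequence.
Byte 1: 0xD8 = 11011000, payload 11000 (5 bits).
Byte 2: 0x91 = 10010001 (10xxxxxx ✓), payload 010001.
Concatenate: 11000010001 = 0x611 (11 bits → U+0611).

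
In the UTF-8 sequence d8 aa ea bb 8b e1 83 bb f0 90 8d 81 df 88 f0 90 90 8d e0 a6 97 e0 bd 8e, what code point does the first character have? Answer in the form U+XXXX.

U+062A

Offset 0: leading byte 0xD8 = 11011000 → 2-byte char #1 = D8 AA.
Leading byte 0xD8 = 11011000 matches 110xxxxx → 2-byte sequence.
Byte 1: 0xD8 = 11011000, payload 11000 (5 bits).
Byte 2: 0xAA = 10101010 (10xxxxxx ✓), payload 101010.
Concatenate: 11000101010 = 0x62A (11 bits → U+062A).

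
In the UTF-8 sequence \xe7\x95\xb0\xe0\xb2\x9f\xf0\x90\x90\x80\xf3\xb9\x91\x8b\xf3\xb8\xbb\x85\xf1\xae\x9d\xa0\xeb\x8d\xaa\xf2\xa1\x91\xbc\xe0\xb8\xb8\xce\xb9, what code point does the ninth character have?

U+0E38

Offset 0: leading byte 0xE7 = 11100111 → 3-byte char #1 = E7 95 B0.
Offset 3: leading byte 0xE0 = 11100000 → 3-byte char #2 = E0 B2 9F.
Offset 6: leading byte 0xF0 = 11110000 → 4-byte char #3 = F0 90 90 80.
Offset 10: leading byte 0xF3 = 11110011 → 4-byte char #4 = F3 B9 91 8B.
Offset 14: leading byte 0xF3 = 11110011 → 4-byte char #5 = F3 B8 BB 85.
Offset 18: leading byte 0xF1 = 11110001 → 4-byte char #6 = F1 AE 9D A0.
Offset 22: leading byte 0xEB = 11101011 → 3-byte char #7 = EB 8D AA.
Offset 25: leading byte 0xF2 = 11110010 → 4-byte char #8 = F2 A1 91 BC.
Offset 29: leading byte 0xE0 = 11100000 → 3-byte char #9 = E0 B8 B8.
Leading byte 0xE0 = 11100000 matches 1110xxxx → 3-byte sequence.
Byte 1: 0xE0 = 11100000, payload 0000 (4 bits).
Byte 2: 0xB8 = 10111000 (10xxxxxx ✓), payload 111000.
Byte 3: 0xB8 = 10111000 (10xxxxxx ✓), payload 111000.
Concatenate: 0000111000111000 = 0xE38 (16 bits → U+0E38).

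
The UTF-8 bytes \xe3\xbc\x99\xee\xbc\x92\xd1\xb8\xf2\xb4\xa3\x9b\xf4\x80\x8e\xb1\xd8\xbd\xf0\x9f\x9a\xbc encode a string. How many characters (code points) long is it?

7

Byte at offset 0: 0xE3 = 11100011 → 3-byte char (#1). Advance 3.
Byte at offset 3: 0xEE = 11101110 → 3-byte char (#2). Advance 3.
Byte at offset 6: 0xD1 = 11010001 → 2-byte char (#3). Advance 2.
Byte at offset 8: 0xF2 = 11110010 → 4-byte char (#4). Advance 4.
Byte at offset 12: 0xF4 = 11110100 → 4-byte char (#5). Advance 4.
Byte at offset 16: 0xD8 = 11011000 → 2-byte char (#6). Advance 2.
Byte at offset 18: 0xF0 = 11110000 → 4-byte char (#7). Advance 4.
Reached end at offset 22 after 7 code points.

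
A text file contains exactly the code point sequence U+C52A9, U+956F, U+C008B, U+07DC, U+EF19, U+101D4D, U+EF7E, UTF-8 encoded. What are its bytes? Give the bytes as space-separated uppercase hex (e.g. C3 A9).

F3 85 8A A9 E9 95 AF F3 80 82 8B DF 9C EE BC 99 F4 81 B5 8D EE BD BE

U+C52A9: 4-byte form → F3 85 8A A9.
U+956F: 3-byte form → E9 95 AF.
U+C008B: 4-byte form → F3 80 82 8B.
U+07DC: 2-byte form → DF 9C.
U+EF19: 3-byte form → EE BC 99.
U+101D4D: 4-byte form → F4 81 B5 8D.
U+EF7E: 3-byte form → EE BD BE.
Concatenated (23 bytes): F3 85 8A A9 E9 95 AF F3 80 82 8B DF 9C EE BC 99 F4 81 B5 8D EE BD BE.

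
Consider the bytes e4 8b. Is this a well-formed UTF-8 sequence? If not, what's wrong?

Leading byte 0xE4 = 11100100 → 3-byte form, but only 2 bytes are present.

invalid (sequence truncated)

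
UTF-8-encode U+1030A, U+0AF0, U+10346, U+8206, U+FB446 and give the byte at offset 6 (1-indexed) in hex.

0xAB

1-indexed offset 6 is 0-indexed offset 5.
U+1030A → 4-byte form F0 90 8C 8A at offsets 0–3.
U+0AF0 → 3-byte form E0 AB B0 at offsets 4–6.
Offset 5 falls in char 2's range; it's byte 2 of E0 AB B0 = 0xAB.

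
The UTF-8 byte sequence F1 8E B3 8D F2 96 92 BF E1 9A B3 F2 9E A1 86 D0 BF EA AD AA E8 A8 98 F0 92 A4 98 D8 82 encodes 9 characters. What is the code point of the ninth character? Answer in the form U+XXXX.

Offset 0: leading byte 0xF1 = 11110001 → 4-byte char #1 = F1 8E B3 8D.
Offset 4: leading byte 0xF2 = 11110010 → 4-byte char #2 = F2 96 92 BF.
Offset 8: leading byte 0xE1 = 11100001 → 3-byte char #3 = E1 9A B3.
Offset 11: leading byte 0xF2 = 11110010 → 4-byte char #4 = F2 9E A1 86.
Offset 15: leading byte 0xD0 = 11010000 → 2-byte char #5 = D0 BF.
Offset 17: leading byte 0xEA = 11101010 → 3-byte char #6 = EA AD AA.
Offset 20: leading byte 0xE8 = 11101000 → 3-byte char #7 = E8 A8 98.
Offset 23: leading byte 0xF0 = 11110000 → 4-byte char #8 = F0 92 A4 98.
Offset 27: leading byte 0xD8 = 11011000 → 2-byte char #9 = D8 82.
Leading byte 0xD8 = 11011000 matches 110xxxxx → 2-byte sequence.
Byte 1: 0xD8 = 11011000, payload 11000 (5 bits).
Byte 2: 0x82 = 10000010 (10xxxxxx ✓), payload 000010.
Concatenate: 11000000010 = 0x602 (11 bits → U+0602).

U+0602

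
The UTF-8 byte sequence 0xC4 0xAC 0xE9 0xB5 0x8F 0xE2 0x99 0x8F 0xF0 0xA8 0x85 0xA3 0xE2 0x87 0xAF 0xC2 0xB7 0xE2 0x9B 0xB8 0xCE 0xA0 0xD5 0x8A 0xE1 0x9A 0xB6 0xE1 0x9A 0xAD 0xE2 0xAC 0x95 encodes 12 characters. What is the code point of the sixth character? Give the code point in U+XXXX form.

Offset 0: leading byte 0xC4 = 11000100 → 2-byte char #1 = C4 AC.
Offset 2: leading byte 0xE9 = 11101001 → 3-byte char #2 = E9 B5 8F.
Offset 5: leading byte 0xE2 = 11100010 → 3-byte char #3 = E2 99 8F.
Offset 8: leading byte 0xF0 = 11110000 → 4-byte char #4 = F0 A8 85 A3.
Offset 12: leading byte 0xE2 = 11100010 → 3-byte char #5 = E2 87 AF.
Offset 15: leading byte 0xC2 = 11000010 → 2-byte char #6 = C2 B7.
Leading byte 0xC2 = 11000010 matches 110xxxxx → 2-byte sequence.
Byte 1: 0xC2 = 11000010, payload 00010 (5 bits).
Byte 2: 0xB7 = 10110111 (10xxxxxx ✓), payload 110111.
Concatenate: 00010110111 = 0xB7 (11 bits → U+00B7).

U+00B7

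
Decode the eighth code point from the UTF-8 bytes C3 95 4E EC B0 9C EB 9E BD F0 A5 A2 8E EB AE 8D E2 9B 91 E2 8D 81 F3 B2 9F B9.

Offset 0: leading byte 0xC3 = 11000011 → 2-byte char #1 = C3 95.
Offset 2: leading byte 0x4E = 01001110 → 1-byte char #2 = 4E.
Offset 3: leading byte 0xEC = 11101100 → 3-byte char #3 = EC B0 9C.
Offset 6: leading byte 0xEB = 11101011 → 3-byte char #4 = EB 9E BD.
Offset 9: leading byte 0xF0 = 11110000 → 4-byte char #5 = F0 A5 A2 8E.
Offset 13: leading byte 0xEB = 11101011 → 3-byte char #6 = EB AE 8D.
Offset 16: leading byte 0xE2 = 11100010 → 3-byte char #7 = E2 9B 91.
Offset 19: leading byte 0xE2 = 11100010 → 3-byte char #8 = E2 8D 81.
Leading byte 0xE2 = 11100010 matches 1110xxxx → 3-byte sequence.
Byte 1: 0xE2 = 11100010, payload 0010 (4 bits).
Byte 2: 0x8D = 10001101 (10xxxxxx ✓), payload 001101.
Byte 3: 0x81 = 10000001 (10xxxxxx ✓), payload 000001.
Concatenate: 0010001101000001 = 0x2341 (16 bits → U+2341).

U+2341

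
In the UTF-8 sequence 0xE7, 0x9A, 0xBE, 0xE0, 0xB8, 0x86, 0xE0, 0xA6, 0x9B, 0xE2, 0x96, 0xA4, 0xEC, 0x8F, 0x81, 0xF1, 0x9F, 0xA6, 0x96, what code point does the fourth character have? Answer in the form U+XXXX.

Offset 0: leading byte 0xE7 = 11100111 → 3-byte char #1 = E7 9A BE.
Offset 3: leading byte 0xE0 = 11100000 → 3-byte char #2 = E0 B8 86.
Offset 6: leading byte 0xE0 = 11100000 → 3-byte char #3 = E0 A6 9B.
Offset 9: leading byte 0xE2 = 11100010 → 3-byte char #4 = E2 96 A4.
Leading byte 0xE2 = 11100010 matches 1110xxxx → 3-byte sequence.
Byte 1: 0xE2 = 11100010, payload 0010 (4 bits).
Byte 2: 0x96 = 10010110 (10xxxxxx ✓), payload 010110.
Byte 3: 0xA4 = 10100100 (10xxxxxx ✓), payload 100100.
Concatenate: 0010010110100100 = 0x25A4 (16 bits → U+25A4).

U+25A4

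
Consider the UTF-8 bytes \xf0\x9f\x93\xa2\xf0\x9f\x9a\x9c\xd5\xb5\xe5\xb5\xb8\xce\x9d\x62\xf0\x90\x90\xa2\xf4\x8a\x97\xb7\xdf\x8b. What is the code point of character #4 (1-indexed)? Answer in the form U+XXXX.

U+5D78

Offset 0: leading byte 0xF0 = 11110000 → 4-byte char #1 = F0 9F 93 A2.
Offset 4: leading byte 0xF0 = 11110000 → 4-byte char #2 = F0 9F 9A 9C.
Offset 8: leading byte 0xD5 = 11010101 → 2-byte char #3 = D5 B5.
Offset 10: leading byte 0xE5 = 11100101 → 3-byte char #4 = E5 B5 B8.
Leading byte 0xE5 = 11100101 matches 1110xxxx → 3-byte sequence.
Byte 1: 0xE5 = 11100101, payload 0101 (4 bits).
Byte 2: 0xB5 = 10110101 (10xxxxxx ✓), payload 110101.
Byte 3: 0xB8 = 10111000 (10xxxxxx ✓), payload 111000.
Concatenate: 0101110101111000 = 0x5D78 (16 bits → U+5D78).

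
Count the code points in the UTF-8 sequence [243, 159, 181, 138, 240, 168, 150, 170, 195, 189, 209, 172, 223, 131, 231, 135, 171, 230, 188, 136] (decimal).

Byte at offset 0: 0xF3 = 11110011 → 4-byte char (#1). Advance 4.
Byte at offset 4: 0xF0 = 11110000 → 4-byte char (#2). Advance 4.
Byte at offset 8: 0xC3 = 11000011 → 2-byte char (#3). Advance 2.
Byte at offset 10: 0xD1 = 11010001 → 2-byte char (#4). Advance 2.
Byte at offset 12: 0xDF = 11011111 → 2-byte char (#5). Advance 2.
Byte at offset 14: 0xE7 = 11100111 → 3-byte char (#6). Advance 3.
Byte at offset 17: 0xE6 = 11100110 → 3-byte char (#7). Advance 3.
Reached end at offset 20 after 7 code points.

7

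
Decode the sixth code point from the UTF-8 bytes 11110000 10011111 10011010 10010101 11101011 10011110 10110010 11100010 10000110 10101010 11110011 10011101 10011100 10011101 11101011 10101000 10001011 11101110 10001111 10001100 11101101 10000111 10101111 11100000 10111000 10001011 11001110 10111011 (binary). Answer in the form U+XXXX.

U+E3CC

Offset 0: leading byte 0xF0 = 11110000 → 4-byte char #1 = F0 9F 9A 95.
Offset 4: leading byte 0xEB = 11101011 → 3-byte char #2 = EB 9E B2.
Offset 7: leading byte 0xE2 = 11100010 → 3-byte char #3 = E2 86 AA.
Offset 10: leading byte 0xF3 = 11110011 → 4-byte char #4 = F3 9D 9C 9D.
Offset 14: leading byte 0xEB = 11101011 → 3-byte char #5 = EB A8 8B.
Offset 17: leading byte 0xEE = 11101110 → 3-byte char #6 = EE 8F 8C.
Leading byte 0xEE = 11101110 matches 1110xxxx → 3-byte sequence.
Byte 1: 0xEE = 11101110, payload 1110 (4 bits).
Byte 2: 0x8F = 10001111 (10xxxxxx ✓), payload 001111.
Byte 3: 0x8C = 10001100 (10xxxxxx ✓), payload 001100.
Concatenate: 1110001111001100 = 0xE3CC (16 bits → U+E3CC).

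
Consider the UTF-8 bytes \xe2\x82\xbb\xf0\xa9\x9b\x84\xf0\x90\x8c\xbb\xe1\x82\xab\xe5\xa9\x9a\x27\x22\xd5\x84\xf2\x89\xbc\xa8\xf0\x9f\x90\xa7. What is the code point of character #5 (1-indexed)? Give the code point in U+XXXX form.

U+5A5A

Offset 0: leading byte 0xE2 = 11100010 → 3-byte char #1 = E2 82 BB.
Offset 3: leading byte 0xF0 = 11110000 → 4-byte char #2 = F0 A9 9B 84.
Offset 7: leading byte 0xF0 = 11110000 → 4-byte char #3 = F0 90 8C BB.
Offset 11: leading byte 0xE1 = 11100001 → 3-byte char #4 = E1 82 AB.
Offset 14: leading byte 0xE5 = 11100101 → 3-byte char #5 = E5 A9 9A.
Leading byte 0xE5 = 11100101 matches 1110xxxx → 3-byte sequence.
Byte 1: 0xE5 = 11100101, payload 0101 (4 bits).
Byte 2: 0xA9 = 10101001 (10xxxxxx ✓), payload 101001.
Byte 3: 0x9A = 10011010 (10xxxxxx ✓), payload 011010.
Concatenate: 0101101001011010 = 0x5A5A (16 bits → U+5A5A).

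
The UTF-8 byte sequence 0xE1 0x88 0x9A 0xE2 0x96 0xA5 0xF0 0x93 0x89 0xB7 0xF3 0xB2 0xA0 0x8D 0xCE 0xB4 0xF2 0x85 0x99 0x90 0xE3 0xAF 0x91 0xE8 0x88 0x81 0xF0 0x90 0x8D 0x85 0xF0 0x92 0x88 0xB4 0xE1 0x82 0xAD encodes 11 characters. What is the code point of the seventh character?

Offset 0: leading byte 0xE1 = 11100001 → 3-byte char #1 = E1 88 9A.
Offset 3: leading byte 0xE2 = 11100010 → 3-byte char #2 = E2 96 A5.
Offset 6: leading byte 0xF0 = 11110000 → 4-byte char #3 = F0 93 89 B7.
Offset 10: leading byte 0xF3 = 11110011 → 4-byte char #4 = F3 B2 A0 8D.
Offset 14: leading byte 0xCE = 11001110 → 2-byte char #5 = CE B4.
Offset 16: leading byte 0xF2 = 11110010 → 4-byte char #6 = F2 85 99 90.
Offset 20: leading byte 0xE3 = 11100011 → 3-byte char #7 = E3 AF 91.
Leading byte 0xE3 = 11100011 matches 1110xxxx → 3-byte sequence.
Byte 1: 0xE3 = 11100011, payload 0011 (4 bits).
Byte 2: 0xAF = 10101111 (10xxxxxx ✓), payload 101111.
Byte 3: 0x91 = 10010001 (10xxxxxx ✓), payload 010001.
Concatenate: 0011101111010001 = 0x3BD1 (16 bits → U+3BD1).

U+3BD1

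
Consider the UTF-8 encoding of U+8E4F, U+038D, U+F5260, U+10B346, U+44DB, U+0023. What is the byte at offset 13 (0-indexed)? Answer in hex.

0xE4

U+8E4F → 3-byte form E8 B9 8F at offsets 0–2.
U+038D → 2-byte form CE 8D at offsets 3–4.
U+F5260 → 4-byte form F3 B5 89 A0 at offsets 5–8.
U+10B346 → 4-byte form F4 8B 8D 86 at offsets 9–12.
U+44DB → 3-byte form E4 93 9B at offsets 13–15.
Offset 13 falls in char 5's range; it's byte 1 of E4 93 9B = 0xE4.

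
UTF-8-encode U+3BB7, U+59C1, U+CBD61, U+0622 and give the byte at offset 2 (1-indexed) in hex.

0xAE

1-indexed offset 2 is 0-indexed offset 1.
U+3BB7 → 3-byte form E3 AE B7 at offsets 0–2.
Offset 1 falls in char 1's range; it's byte 2 of E3 AE B7 = 0xAE.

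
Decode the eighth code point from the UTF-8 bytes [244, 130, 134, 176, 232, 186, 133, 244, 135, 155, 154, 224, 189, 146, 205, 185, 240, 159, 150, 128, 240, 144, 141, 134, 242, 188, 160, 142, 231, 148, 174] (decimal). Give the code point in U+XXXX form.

Offset 0: leading byte 0xF4 = 11110100 → 4-byte char #1 = F4 82 86 B0.
Offset 4: leading byte 0xE8 = 11101000 → 3-byte char #2 = E8 BA 85.
Offset 7: leading byte 0xF4 = 11110100 → 4-byte char #3 = F4 87 9B 9A.
Offset 11: leading byte 0xE0 = 11100000 → 3-byte char #4 = E0 BD 92.
Offset 14: leading byte 0xCD = 11001101 → 2-byte char #5 = CD B9.
Offset 16: leading byte 0xF0 = 11110000 → 4-byte char #6 = F0 9F 96 80.
Offset 20: leading byte 0xF0 = 11110000 → 4-byte char #7 = F0 90 8D 86.
Offset 24: leading byte 0xF2 = 11110010 → 4-byte char #8 = F2 BC A0 8E.
Leading byte 0xF2 = 11110010 matches 11110xxx → 4-byte sequence.
Byte 1: 0xF2 = 11110010, payload 010 (3 bits).
Byte 2: 0xBC = 10111100 (10xxxxxx ✓), payload 111100.
Byte 3: 0xA0 = 10100000 (10xxxxxx ✓), payload 100000.
Byte 4: 0x8E = 10001110 (10xxxxxx ✓), payload 001110.
Concatenate: 010111100100000001110 = 0xBC80E (21 bits → U+BC80E).

U+BC80E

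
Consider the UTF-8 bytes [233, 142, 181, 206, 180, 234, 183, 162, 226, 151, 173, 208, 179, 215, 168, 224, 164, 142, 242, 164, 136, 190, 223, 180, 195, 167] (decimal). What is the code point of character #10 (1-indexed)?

Offset 0: leading byte 0xE9 = 11101001 → 3-byte char #1 = E9 8E B5.
Offset 3: leading byte 0xCE = 11001110 → 2-byte char #2 = CE B4.
Offset 5: leading byte 0xEA = 11101010 → 3-byte char #3 = EA B7 A2.
Offset 8: leading byte 0xE2 = 11100010 → 3-byte char #4 = E2 97 AD.
Offset 11: leading byte 0xD0 = 11010000 → 2-byte char #5 = D0 B3.
Offset 13: leading byte 0xD7 = 11010111 → 2-byte char #6 = D7 A8.
Offset 15: leading byte 0xE0 = 11100000 → 3-byte char #7 = E0 A4 8E.
Offset 18: leading byte 0xF2 = 11110010 → 4-byte char #8 = F2 A4 88 BE.
Offset 22: leading byte 0xDF = 11011111 → 2-byte char #9 = DF B4.
Offset 24: leading byte 0xC3 = 11000011 → 2-byte char #10 = C3 A7.
Leading byte 0xC3 = 11000011 matches 110xxxxx → 2-byte sequence.
Byte 1: 0xC3 = 11000011, payload 00011 (5 bits).
Byte 2: 0xA7 = 10100111 (10xxxxxx ✓), payload 100111.
Concatenate: 00011100111 = 0xE7 (11 bits → U+00E7).

U+00E7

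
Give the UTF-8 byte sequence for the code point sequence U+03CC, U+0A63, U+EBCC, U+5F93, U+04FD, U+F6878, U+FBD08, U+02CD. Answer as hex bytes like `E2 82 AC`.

CF 8C E0 A9 A3 EE AF 8C E5 BE 93 D3 BD F3 B6 A1 B8 F3 BB B4 88 CB 8D

U+03CC: 2-byte form → CF 8C.
U+0A63: 3-byte form → E0 A9 A3.
U+EBCC: 3-byte form → EE AF 8C.
U+5F93: 3-byte form → E5 BE 93.
U+04FD: 2-byte form → D3 BD.
U+F6878: 4-byte form → F3 B6 A1 B8.
U+FBD08: 4-byte form → F3 BB B4 88.
U+02CD: 2-byte form → CB 8D.
Concatenated (23 bytes): CF 8C E0 A9 A3 EE AF 8C E5 BE 93 D3 BD F3 B6 A1 B8 F3 BB B4 88 CB 8D.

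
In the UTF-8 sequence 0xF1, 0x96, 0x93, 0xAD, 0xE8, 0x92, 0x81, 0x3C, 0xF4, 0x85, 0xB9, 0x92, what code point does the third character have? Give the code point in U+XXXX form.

Offset 0: leading byte 0xF1 = 11110001 → 4-byte char #1 = F1 96 93 AD.
Offset 4: leading byte 0xE8 = 11101000 → 3-byte char #2 = E8 92 81.
Offset 7: leading byte 0x3C = 00111100 → 1-byte char #3 = 3C.
Leading byte 0x3C = 00111100 matches 0xxxxxxx → 1-byte sequence.
Byte 1: 0x3C = 00111100, payload 0111100 (7 bits).
Concatenate: 0111100 = 0x3C (7 bits → U+003C).

U+003C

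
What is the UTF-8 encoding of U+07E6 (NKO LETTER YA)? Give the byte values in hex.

U+07E6 = 0x7E6 = 2022 decimal. In range U+0080–U+07FF → 2-byte form: 110xxxxx 10xxxxxx.
Binary (11 bits): 11111100110.
Split 5+6: 11111 | 100110.
Byte 1: 11011111 = 0xDF.
Byte 2: 10100110 = 0xA6.

DF A6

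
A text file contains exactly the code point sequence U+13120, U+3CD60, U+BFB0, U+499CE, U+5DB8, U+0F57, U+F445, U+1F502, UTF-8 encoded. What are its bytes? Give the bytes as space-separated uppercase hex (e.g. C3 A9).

U+13120: 4-byte form → F0 93 84 A0.
U+3CD60: 4-byte form → F0 BC B5 A0.
U+BFB0: 3-byte form → EB BE B0.
U+499CE: 4-byte form → F1 89 A7 8E.
U+5DB8: 3-byte form → E5 B6 B8.
U+0F57: 3-byte form → E0 BD 97.
U+F445: 3-byte form → EF 91 85.
U+1F502: 4-byte form → F0 9F 94 82.
Concatenated (28 bytes): F0 93 84 A0 F0 BC B5 A0 EB BE B0 F1 89 A7 8E E5 B6 B8 E0 BD 97 EF 91 85 F0 9F 94 82.

F0 93 84 A0 F0 BC B5 A0 EB BE B0 F1 89 A7 8E E5 B6 B8 E0 BD 97 EF 91 85 F0 9F 94 82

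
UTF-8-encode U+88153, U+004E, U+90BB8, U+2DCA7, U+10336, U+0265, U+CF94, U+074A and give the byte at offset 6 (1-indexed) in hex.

1-indexed offset 6 is 0-indexed offset 5.
U+88153 → 4-byte form F2 88 85 93 at offsets 0–3.
U+004E → 1-byte form 4E at offsets 4–4.
U+90BB8 → 4-byte form F2 90 AE B8 at offsets 5–8.
Offset 5 falls in char 3's range; it's byte 1 of F2 90 AE B8 = 0xF2.

0xF2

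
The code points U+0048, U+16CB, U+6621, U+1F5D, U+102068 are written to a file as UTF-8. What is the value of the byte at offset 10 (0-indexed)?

0xF4

U+0048 → 1-byte form 48 at offsets 0–0.
U+16CB → 3-byte form E1 9B 8B at offsets 1–3.
U+6621 → 3-byte form E6 98 A1 at offsets 4–6.
U+1F5D → 3-byte form E1 BD 9D at offsets 7–9.
U+102068 → 4-byte form F4 82 81 A8 at offsets 10–13.
Offset 10 falls in char 5's range; it's byte 1 of F4 82 81 A8 = 0xF4.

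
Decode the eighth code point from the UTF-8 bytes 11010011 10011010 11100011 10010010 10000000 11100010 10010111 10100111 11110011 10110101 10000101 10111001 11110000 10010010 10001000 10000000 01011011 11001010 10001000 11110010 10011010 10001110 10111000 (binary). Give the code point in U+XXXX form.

U+9A3B8

Offset 0: leading byte 0xD3 = 11010011 → 2-byte char #1 = D3 9A.
Offset 2: leading byte 0xE3 = 11100011 → 3-byte char #2 = E3 92 80.
Offset 5: leading byte 0xE2 = 11100010 → 3-byte char #3 = E2 97 A7.
Offset 8: leading byte 0xF3 = 11110011 → 4-byte char #4 = F3 B5 85 B9.
Offset 12: leading byte 0xF0 = 11110000 → 4-byte char #5 = F0 92 88 80.
Offset 16: leading byte 0x5B = 01011011 → 1-byte char #6 = 5B.
Offset 17: leading byte 0xCA = 11001010 → 2-byte char #7 = CA 88.
Offset 19: leading byte 0xF2 = 11110010 → 4-byte char #8 = F2 9A 8E B8.
Leading byte 0xF2 = 11110010 matches 11110xxx → 4-byte sequence.
Byte 1: 0xF2 = 11110010, payload 010 (3 bits).
Byte 2: 0x9A = 10011010 (10xxxxxx ✓), payload 011010.
Byte 3: 0x8E = 10001110 (10xxxxxx ✓), payload 001110.
Byte 4: 0xB8 = 10111000 (10xxxxxx ✓), payload 111000.
Concatenate: 010011010001110111000 = 0x9A3B8 (21 bits → U+9A3B8).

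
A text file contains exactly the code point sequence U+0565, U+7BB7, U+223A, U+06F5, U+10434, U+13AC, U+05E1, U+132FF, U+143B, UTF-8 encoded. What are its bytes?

U+0565: 2-byte form → D5 A5.
U+7BB7: 3-byte form → E7 AE B7.
U+223A: 3-byte form → E2 88 BA.
U+06F5: 2-byte form → DB B5.
U+10434: 4-byte form → F0 90 90 B4.
U+13AC: 3-byte form → E1 8E AC.
U+05E1: 2-byte form → D7 A1.
U+132FF: 4-byte form → F0 93 8B BF.
U+143B: 3-byte form → E1 90 BB.
Concatenated (26 bytes): D5 A5 E7 AE B7 E2 88 BA DB B5 F0 90 90 B4 E1 8E AC D7 A1 F0 93 8B BF E1 90 BB.

D5 A5 E7 AE B7 E2 88 BA DB B5 F0 90 90 B4 E1 8E AC D7 A1 F0 93 8B BF E1 90 BB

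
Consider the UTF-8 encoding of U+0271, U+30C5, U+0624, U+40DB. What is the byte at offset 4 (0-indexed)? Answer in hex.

U+0271 → 2-byte form C9 B1 at offsets 0–1.
U+30C5 → 3-byte form E3 83 85 at offsets 2–4.
Offset 4 falls in char 2's range; it's byte 3 of E3 83 85 = 0x85.

0x85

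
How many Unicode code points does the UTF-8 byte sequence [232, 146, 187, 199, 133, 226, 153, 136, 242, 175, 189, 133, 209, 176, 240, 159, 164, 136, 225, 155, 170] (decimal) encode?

Byte at offset 0: 0xE8 = 11101000 → 3-byte char (#1). Advance 3.
Byte at offset 3: 0xC7 = 11000111 → 2-byte char (#2). Advance 2.
Byte at offset 5: 0xE2 = 11100010 → 3-byte char (#3). Advance 3.
Byte at offset 8: 0xF2 = 11110010 → 4-byte char (#4). Advance 4.
Byte at offset 12: 0xD1 = 11010001 → 2-byte char (#5). Advance 2.
Byte at offset 14: 0xF0 = 11110000 → 4-byte char (#6). Advance 4.
Byte at offset 18: 0xE1 = 11100001 → 3-byte char (#7). Advance 3.
Reached end at offset 21 after 7 code points.

7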